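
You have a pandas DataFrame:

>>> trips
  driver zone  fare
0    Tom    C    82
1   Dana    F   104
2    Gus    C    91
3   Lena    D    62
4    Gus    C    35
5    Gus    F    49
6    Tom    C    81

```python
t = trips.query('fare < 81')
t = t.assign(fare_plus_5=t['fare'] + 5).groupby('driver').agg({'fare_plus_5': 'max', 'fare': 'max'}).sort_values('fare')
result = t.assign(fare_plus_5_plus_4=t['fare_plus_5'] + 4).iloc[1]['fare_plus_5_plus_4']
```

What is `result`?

filter rows where fare < 81:
  driver zone  fare
3   Lena    D    62
4    Gus    C    35
5    Gus    F    49
add column fare_plus_5 = t['fare'] + 5:
  driver zone  fare  fare_plus_5
3   Lena    D    62           67
4    Gus    C    35           40
5    Gus    F    49           54
group by driver: max(fare_plus_5), max(fare):
        fare_plus_5  fare
driver                   
Gus              54    49
Lena             67    62
sort by fare:
        fare_plus_5  fare
driver                   
Gus              54    49
Lena             67    62
add column fare_plus_5_plus_4 = t['fare_plus_5'] + 4:
        fare_plus_5  fare  fare_plus_5_plus_4
driver                                       
Gus              54    49                  58
Lena             67    62                  71

71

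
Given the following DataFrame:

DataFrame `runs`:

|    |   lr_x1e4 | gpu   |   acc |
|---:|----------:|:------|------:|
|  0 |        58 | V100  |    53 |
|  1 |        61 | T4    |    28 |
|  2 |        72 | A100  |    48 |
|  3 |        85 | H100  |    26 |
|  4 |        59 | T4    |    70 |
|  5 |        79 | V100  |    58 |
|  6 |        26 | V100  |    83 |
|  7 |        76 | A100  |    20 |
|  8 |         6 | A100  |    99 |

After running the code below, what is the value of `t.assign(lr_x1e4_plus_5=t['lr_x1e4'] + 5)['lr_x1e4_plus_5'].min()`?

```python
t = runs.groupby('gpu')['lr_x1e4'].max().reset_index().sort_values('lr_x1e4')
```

group by gpu, max of lr_x1e4:
gpu
A100    76
H100    85
T4      61
V100    79
Name: lr_x1e4, dtype: int64
reset_index():
    gpu  lr_x1e4
0  A100       76
1  H100       85
2    T4       61
3  V100       79
sort by lr_x1e4:
    gpu  lr_x1e4
2    T4       61
0  A100       76
3  V100       79
1  H100       85
add column lr_x1e4_plus_5 = t['lr_x1e4'] + 5:
    gpu  lr_x1e4  lr_x1e4_plus_5
2    T4       61              66
0  A100       76              81
3  V100       79              84
1  H100       85              90
Taking the min of column 'lr_x1e4_plus_5' gives 66.

66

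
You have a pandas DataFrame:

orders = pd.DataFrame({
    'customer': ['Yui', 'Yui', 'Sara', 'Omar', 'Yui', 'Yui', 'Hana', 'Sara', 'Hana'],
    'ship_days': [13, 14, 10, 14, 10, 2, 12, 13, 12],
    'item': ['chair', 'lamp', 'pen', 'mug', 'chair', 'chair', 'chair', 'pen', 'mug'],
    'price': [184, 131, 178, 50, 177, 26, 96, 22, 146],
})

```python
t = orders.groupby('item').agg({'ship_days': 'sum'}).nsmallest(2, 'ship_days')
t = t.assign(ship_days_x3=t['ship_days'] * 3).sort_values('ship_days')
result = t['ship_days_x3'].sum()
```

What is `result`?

111

group by item, sum of ship_days:
       ship_days
item            
chair         37
lamp          14
mug           26
pen           23
take 2 rows with smallest ship_days:
      ship_days
item           
lamp         14
pen          23
add column ship_days_x3 = t['ship_days'] * 3:
      ship_days  ship_days_x3
item                         
lamp         14            42
pen          23            69
sort by ship_days:
      ship_days  ship_days_x3
item                         
lamp         14            42
pen          23            69
Finally, sum of column 'ship_days_x3' = 111.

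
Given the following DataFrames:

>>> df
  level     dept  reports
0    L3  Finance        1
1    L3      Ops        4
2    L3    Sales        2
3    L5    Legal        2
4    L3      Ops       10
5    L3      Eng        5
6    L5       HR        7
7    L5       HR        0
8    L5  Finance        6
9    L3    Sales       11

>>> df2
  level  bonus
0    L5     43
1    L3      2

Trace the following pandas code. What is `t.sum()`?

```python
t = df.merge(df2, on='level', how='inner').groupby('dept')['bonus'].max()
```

merge on 'level' (how='inner') → 10 rows:
  level     dept  reports  bonus
0    L3  Finance        1      2
1    L3      Ops        4      2
2    L3    Sales        2      2
3    L5    Legal        2     43
4    L3      Ops       10      2
5    L3      Eng        5      2
6    L5       HR        7     43
7    L5       HR        0     43
8    L5  Finance        6     43
9    L3    Sales       11      2
group by dept, max of bonus:
dept
Eng         2
Finance    43
HR         43
Legal      43
Ops         2
Sales       2
Name: bonus, dtype: int64
Taking the sum of the resulting series gives 135.

135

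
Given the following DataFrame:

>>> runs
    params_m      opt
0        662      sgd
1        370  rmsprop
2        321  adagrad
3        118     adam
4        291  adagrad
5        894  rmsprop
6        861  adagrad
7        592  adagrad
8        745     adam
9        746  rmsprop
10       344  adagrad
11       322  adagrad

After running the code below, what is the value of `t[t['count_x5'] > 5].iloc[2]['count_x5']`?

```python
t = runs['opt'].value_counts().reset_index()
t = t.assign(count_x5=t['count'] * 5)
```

value_counts of opt:
opt
adagrad    6
rmsprop    3
adam       2
sgd        1
Name: count, dtype: int64
reset_index():
       opt  count
0  adagrad      6
1  rmsprop      3
2     adam      2
3      sgd      1
add column count_x5 = t['count'] * 5:
       opt  count  count_x5
0  adagrad      6        30
1  rmsprop      3        15
2     adam      2        10
3      sgd      1         5
filter rows where count_x5 > 5:
       opt  count  count_x5
0  adagrad      6        30
1  rmsprop      3        15
2     adam      2        10
The value at position 2, column 'count_x5' is 10.

10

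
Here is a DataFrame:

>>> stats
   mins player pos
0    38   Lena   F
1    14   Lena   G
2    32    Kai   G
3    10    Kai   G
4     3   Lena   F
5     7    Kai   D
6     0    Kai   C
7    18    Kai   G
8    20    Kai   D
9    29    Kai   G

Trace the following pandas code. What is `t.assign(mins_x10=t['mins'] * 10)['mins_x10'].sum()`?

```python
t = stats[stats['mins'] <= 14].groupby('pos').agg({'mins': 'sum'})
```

filter rows where mins <= 14:
   mins player pos
1    14   Lena   G
3    10    Kai   G
4     3   Lena   F
5     7    Kai   D
6     0    Kai   C
group by pos, sum of mins:
     mins
pos      
C       0
D       7
F       3
G      24
add column mins_x10 = t['mins'] * 10:
     mins  mins_x10
pos                
C       0         0
D       7        70
F       3        30
G      24       240
Then the sum of column 'mins_x10': 340

340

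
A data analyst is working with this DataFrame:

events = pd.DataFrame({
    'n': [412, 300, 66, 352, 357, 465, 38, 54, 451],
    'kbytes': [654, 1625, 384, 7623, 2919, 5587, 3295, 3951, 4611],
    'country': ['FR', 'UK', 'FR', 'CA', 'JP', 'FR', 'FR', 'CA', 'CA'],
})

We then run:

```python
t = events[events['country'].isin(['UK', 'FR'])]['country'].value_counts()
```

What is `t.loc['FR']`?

filter rows where country in ['UK', 'FR']:
     n  kbytes country
0  412     654      FR
1  300    1625      UK
2   66     384      FR
5  465    5587      FR
6   38    3295      FR
value_counts of country:
country
FR    4
UK    1
Name: count, dtype: int64
Then the value at index 'FR': 4

4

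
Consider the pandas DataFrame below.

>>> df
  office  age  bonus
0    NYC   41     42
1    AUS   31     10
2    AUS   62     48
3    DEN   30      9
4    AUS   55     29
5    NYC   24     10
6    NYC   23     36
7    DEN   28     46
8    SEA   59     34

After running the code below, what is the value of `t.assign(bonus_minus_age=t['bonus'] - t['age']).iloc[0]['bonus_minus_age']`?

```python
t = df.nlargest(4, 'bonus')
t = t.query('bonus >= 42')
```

-14

take 4 rows with largest bonus:
  office  age  bonus
2    AUS   62     48
7    DEN   28     46
0    NYC   41     42
6    NYC   23     36
filter rows where bonus >= 42:
  office  age  bonus
2    AUS   62     48
7    DEN   28     46
0    NYC   41     42
add column bonus_minus_age = t['bonus'] - t['age']:
  office  age  bonus  bonus_minus_age
2    AUS   62     48              -14
7    DEN   28     46               18
0    NYC   41     42                1
Taking the value at position 0, column 'bonus_minus_age' gives -14.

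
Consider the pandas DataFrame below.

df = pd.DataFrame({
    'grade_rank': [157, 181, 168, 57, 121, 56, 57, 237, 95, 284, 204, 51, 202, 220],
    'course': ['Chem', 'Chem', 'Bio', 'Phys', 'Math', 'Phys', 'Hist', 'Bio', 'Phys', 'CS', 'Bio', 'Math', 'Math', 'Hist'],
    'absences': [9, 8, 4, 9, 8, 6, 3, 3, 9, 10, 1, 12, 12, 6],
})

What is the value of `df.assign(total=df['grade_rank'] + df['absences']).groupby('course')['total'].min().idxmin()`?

add column total = df['grade_rank'] + df['absences']:
    grade_rank course  absences  total
0          157   Chem         9    166
1          181   Chem         8    189
2          168    Bio         4    172
3           57   Phys         9     66
4          121   Math         8    129
5           56   Phys         6     62
6           57   Hist         3     60
7          237    Bio         3    240
8           95   Phys         9    104
9          284     CS        10    294
10         204    Bio         1    205
11          51   Math        12     63
12         202   Math        12    214
13         220   Hist         6    226
group by course, min of total:
course
Bio     172
CS      294
Chem    166
Hist     60
Math     63
Phys     62
Name: total, dtype: int64
Taking the label with the smallest value gives Hist.

Hist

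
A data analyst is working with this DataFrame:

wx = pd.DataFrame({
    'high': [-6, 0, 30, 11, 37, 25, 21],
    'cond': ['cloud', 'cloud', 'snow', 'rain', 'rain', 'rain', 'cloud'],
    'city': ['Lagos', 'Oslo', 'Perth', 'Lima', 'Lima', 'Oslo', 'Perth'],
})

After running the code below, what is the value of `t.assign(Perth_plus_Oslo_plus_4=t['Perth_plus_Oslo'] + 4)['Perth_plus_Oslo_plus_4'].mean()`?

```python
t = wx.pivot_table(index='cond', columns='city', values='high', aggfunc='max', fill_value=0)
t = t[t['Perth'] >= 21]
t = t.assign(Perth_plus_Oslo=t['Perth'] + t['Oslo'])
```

29.5

pivot: rows=cond, cols=city, max(high):
city   Lagos  Lima  Oslo  Perth
cond                           
cloud     -6     0     0     21
rain       0    37    25      0
snow       0     0     0     30
filter rows where Perth >= 21:
city   Lagos  Lima  Oslo  Perth
cond                           
cloud     -6     0     0     21
snow       0     0     0     30
add column Perth_plus_Oslo = t['Perth'] + t['Oslo']:
city   Lagos  Lima  Oslo  Perth  Perth_plus_Oslo
cond                                            
cloud     -6     0     0     21               21
snow       0     0     0     30               30
add column Perth_plus_Oslo_plus_4 = t['Perth_plus_Oslo'] + 4:
city   Lagos  Lima  Oslo  Perth  Perth_plus_Oslo  Perth_plus_Oslo_plus_4
cond                                                                    
cloud     -6     0     0     21               21                      25
snow       0     0     0     30               30                      34
mean of column 'Perth_plus_Oslo_plus_4' → 29.5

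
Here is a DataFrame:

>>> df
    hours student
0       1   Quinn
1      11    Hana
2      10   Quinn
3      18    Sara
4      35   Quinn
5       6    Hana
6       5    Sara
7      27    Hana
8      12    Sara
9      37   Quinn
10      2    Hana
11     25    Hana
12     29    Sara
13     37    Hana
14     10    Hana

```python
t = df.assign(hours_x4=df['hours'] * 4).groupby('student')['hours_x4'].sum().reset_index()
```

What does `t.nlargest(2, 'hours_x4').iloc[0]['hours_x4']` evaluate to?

472

add column hours_x4 = df['hours'] * 4:
    hours student  hours_x4
0       1   Quinn         4
1      11    Hana        44
2      10   Quinn        40
3      18    Sara        72
4      35   Quinn       140
5       6    Hana        24
6       5    Sara        20
7      27    Hana       108
8      12    Sara        48
9      37   Quinn       148
10      2    Hana         8
11     25    Hana       100
12     29    Sara       116
13     37    Hana       148
14     10    Hana        40
group by student, sum of hours_x4:
student
Hana     472
Quinn    332
Sara     256
Name: hours_x4, dtype: int64
reset_index():
  student  hours_x4
0    Hana       472
1   Quinn       332
2    Sara       256
take 2 rows with largest hours_x4:
  student  hours_x4
0    Hana       472
1   Quinn       332
value at position 0, column 'hours_x4' → 472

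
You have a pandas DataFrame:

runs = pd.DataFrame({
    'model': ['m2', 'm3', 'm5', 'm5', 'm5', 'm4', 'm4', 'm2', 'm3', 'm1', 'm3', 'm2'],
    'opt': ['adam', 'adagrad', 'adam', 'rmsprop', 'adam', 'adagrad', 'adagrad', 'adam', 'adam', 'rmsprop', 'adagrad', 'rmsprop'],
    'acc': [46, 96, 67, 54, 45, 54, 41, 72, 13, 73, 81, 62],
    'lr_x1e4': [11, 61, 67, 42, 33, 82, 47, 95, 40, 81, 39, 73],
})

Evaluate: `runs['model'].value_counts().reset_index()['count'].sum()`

12

value_counts of model:
model
m2    3
m3    3
m5    3
m4    2
m1    1
Name: count, dtype: int64
reset_index():
  model  count
0    m2      3
1    m3      3
2    m5      3
3    m4      2
4    m1      1
Taking the sum of column 'count' gives 12.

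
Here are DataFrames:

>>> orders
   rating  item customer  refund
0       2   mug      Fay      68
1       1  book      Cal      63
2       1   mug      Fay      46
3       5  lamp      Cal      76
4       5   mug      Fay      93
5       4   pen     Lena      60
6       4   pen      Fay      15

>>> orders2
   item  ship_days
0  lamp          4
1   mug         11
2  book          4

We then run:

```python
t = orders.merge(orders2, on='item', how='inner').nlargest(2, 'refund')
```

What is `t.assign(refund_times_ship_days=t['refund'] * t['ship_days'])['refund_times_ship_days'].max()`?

merge on 'item' (how='inner') → 5 rows:
   rating  item customer  refund  ship_days
0       2   mug      Fay      68         11
1       1  book      Cal      63          4
2       1   mug      Fay      46         11
3       5  lamp      Cal      76          4
4       5   mug      Fay      93         11
take 2 rows with largest refund:
   rating  item customer  refund  ship_days
4       5   mug      Fay      93         11
3       5  lamp      Cal      76          4
add column refund_times_ship_days = t['refund'] * t['ship_days']:
   rating  item customer  refund  ship_days  refund_times_ship_days
4       5   mug      Fay      93         11                    1023
3       5  lamp      Cal      76          4                     304

1023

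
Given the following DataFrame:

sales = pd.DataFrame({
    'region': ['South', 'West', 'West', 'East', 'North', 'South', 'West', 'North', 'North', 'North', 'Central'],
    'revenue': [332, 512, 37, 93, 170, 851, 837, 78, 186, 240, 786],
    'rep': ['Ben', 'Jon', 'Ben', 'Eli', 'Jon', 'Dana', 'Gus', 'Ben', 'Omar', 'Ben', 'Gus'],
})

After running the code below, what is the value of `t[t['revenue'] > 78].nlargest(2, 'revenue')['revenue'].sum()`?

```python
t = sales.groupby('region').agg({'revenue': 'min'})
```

1118

group by region, min of revenue:
         revenue
region          
Central      786
East          93
North         78
South        332
West          37
filter rows where revenue > 78:
         revenue
region          
Central      786
East          93
South        332
take 2 rows with largest revenue:
         revenue
region          
Central      786
South        332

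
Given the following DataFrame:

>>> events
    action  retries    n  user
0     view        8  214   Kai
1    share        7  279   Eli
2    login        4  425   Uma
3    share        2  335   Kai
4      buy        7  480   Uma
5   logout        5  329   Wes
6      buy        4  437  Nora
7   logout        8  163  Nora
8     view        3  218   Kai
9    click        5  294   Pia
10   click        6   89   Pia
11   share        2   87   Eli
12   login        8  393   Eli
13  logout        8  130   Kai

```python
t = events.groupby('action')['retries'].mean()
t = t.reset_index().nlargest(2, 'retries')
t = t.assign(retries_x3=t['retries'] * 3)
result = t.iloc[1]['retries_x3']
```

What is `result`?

18.0

group by action, mean of retries:
action
buy       5.500000
click     5.500000
login     6.000000
logout    7.000000
share     3.666667
view      5.500000
Name: retries, dtype: float64
reset_index():
   action   retries
0     buy  5.500000
1   click  5.500000
2   login  6.000000
3  logout  7.000000
4   share  3.666667
5    view  5.500000
take 2 rows with largest retries:
   action  retries
3  logout      7.0
2   login      6.0
add column retries_x3 = t['retries'] * 3:
   action  retries  retries_x3
3  logout      7.0        21.0
2   login      6.0        18.0
Taking the value at position 1, column 'retries_x3' gives 18.0.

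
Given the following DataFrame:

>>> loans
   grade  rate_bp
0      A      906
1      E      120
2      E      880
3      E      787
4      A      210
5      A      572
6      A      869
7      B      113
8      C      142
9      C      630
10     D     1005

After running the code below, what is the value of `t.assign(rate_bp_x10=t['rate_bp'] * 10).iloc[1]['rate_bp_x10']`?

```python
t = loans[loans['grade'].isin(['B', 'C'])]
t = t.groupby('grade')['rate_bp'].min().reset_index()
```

filter rows where grade in ['B', 'C']:
  grade  rate_bp
7     B      113
8     C      142
9     C      630
group by grade, min of rate_bp:
grade
B    113
C    142
Name: rate_bp, dtype: int64
reset_index():
  grade  rate_bp
0     B      113
1     C      142
add column rate_bp_x10 = t['rate_bp'] * 10:
  grade  rate_bp  rate_bp_x10
0     B      113         1130
1     C      142         1420

1420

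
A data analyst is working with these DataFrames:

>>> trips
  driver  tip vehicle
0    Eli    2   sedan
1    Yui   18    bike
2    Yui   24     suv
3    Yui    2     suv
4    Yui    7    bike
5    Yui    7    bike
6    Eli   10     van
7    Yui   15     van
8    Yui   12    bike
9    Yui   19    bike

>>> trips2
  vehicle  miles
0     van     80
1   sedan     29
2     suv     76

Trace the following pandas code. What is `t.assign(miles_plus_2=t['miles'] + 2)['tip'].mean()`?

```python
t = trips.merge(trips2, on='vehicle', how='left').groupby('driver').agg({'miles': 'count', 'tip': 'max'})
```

17.0

merge on 'vehicle' (how='left') → 10 rows:
  driver  tip vehicle  miles
0    Eli    2   sedan   29.0
1    Yui   18    bike    NaN
2    Yui   24     suv   76.0
3    Yui    2     suv   76.0
4    Yui    7    bike    NaN
5    Yui    7    bike    NaN
6    Eli   10     van   80.0
7    Yui   15     van   80.0
8    Yui   12    bike    NaN
9    Yui   19    bike    NaN
group by driver: count(miles), max(tip):
        miles  tip
driver            
Eli         2   10
Yui         3   24
add column miles_plus_2 = t['miles'] + 2:
        miles  tip  miles_plus_2
driver                          
Eli         2   10             4
Yui         3   24             5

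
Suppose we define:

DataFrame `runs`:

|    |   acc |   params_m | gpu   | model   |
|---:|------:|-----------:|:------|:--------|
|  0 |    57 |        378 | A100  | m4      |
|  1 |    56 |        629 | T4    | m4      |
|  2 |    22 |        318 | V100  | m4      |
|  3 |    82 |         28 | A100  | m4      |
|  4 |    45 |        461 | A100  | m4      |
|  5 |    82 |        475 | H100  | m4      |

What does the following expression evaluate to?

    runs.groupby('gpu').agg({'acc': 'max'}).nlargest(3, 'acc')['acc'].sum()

220

group by gpu, max of acc:
      acc
gpu      
A100   82
H100   82
T4     56
V100   22
take 3 rows with largest acc:
      acc
gpu      
A100   82
H100   82
T4     56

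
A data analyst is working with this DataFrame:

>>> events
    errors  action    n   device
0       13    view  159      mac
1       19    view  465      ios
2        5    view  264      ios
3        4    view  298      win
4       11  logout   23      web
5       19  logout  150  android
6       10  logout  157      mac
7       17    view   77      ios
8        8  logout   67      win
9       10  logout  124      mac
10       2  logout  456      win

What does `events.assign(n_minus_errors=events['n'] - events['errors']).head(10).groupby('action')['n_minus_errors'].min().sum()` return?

72

add column n_minus_errors = events['n'] - events['errors']:
    errors  action    n   device  n_minus_errors
0       13    view  159      mac             146
1       19    view  465      ios             446
2        5    view  264      ios             259
3        4    view  298      win             294
4       11  logout   23      web              12
5       19  logout  150  android             131
6       10  logout  157      mac             147
7       17    view   77      ios              60
8        8  logout   67      win              59
9       10  logout  124      mac             114
10       2  logout  456      win             454
take first 10 rows:
   errors  action    n   device  n_minus_errors
0      13    view  159      mac             146
1      19    view  465      ios             446
2       5    view  264      ios             259
3       4    view  298      win             294
4      11  logout   23      web              12
5      19  logout  150  android             131
6      10  logout  157      mac             147
7      17    view   77      ios              60
8       8  logout   67      win              59
9      10  logout  124      mac             114
group by action, min of n_minus_errors:
action
logout    12
view      60
Name: n_minus_errors, dtype: int64
Reading off the sum of the resulting series, we get 72.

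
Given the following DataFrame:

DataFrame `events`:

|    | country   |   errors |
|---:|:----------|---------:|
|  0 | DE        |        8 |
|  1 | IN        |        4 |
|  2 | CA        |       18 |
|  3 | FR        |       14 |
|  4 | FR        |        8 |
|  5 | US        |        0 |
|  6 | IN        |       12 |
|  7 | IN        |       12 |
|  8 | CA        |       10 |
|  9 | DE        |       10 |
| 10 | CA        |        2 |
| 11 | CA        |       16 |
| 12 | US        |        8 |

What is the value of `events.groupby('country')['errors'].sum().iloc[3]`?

28

group by country, sum of errors:
country
CA    46
DE    18
FR    22
IN    28
US     8
Name: errors, dtype: int64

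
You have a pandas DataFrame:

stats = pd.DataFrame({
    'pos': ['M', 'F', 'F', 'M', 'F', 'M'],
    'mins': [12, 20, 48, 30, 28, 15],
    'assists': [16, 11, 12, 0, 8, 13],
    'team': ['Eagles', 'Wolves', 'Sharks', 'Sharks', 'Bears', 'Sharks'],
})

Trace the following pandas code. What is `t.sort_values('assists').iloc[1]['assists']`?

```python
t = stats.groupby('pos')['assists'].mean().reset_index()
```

group by pos, mean of assists:
pos
F    10.333333
M     9.666667
Name: assists, dtype: float64
reset_index():
  pos    assists
0   F  10.333333
1   M   9.666667
sort by assists:
  pos    assists
1   M   9.666667
0   F  10.333333

10.3333333333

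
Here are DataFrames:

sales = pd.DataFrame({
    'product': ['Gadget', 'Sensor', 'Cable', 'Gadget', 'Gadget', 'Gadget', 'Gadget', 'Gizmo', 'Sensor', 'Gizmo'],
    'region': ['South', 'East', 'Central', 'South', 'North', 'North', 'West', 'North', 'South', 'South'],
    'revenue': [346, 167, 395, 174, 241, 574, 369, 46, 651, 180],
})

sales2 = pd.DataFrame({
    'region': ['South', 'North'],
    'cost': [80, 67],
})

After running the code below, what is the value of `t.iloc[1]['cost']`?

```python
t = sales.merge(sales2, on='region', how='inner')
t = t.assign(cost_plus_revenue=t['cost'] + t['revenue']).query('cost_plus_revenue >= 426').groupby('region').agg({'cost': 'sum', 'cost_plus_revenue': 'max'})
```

merge on 'region' (how='inner') → 7 rows:
  product region  revenue  cost
0  Gadget  South      346    80
1  Gadget  South      174    80
2  Gadget  North      241    67
3  Gadget  North      574    67
4   Gizmo  North       46    67
5  Sensor  South      651    80
6   Gizmo  South      180    80
add column cost_plus_revenue = t['cost'] + t['revenue']:
  product region  revenue  cost  cost_plus_revenue
0  Gadget  South      346    80                426
1  Gadget  South      174    80                254
2  Gadget  North      241    67                308
3  Gadget  North      574    67                641
4   Gizmo  North       46    67                113
5  Sensor  South      651    80                731
6   Gizmo  South      180    80                260
filter rows where cost_plus_revenue >= 426:
  product region  revenue  cost  cost_plus_revenue
0  Gadget  South      346    80                426
3  Gadget  North      574    67                641
5  Sensor  South      651    80                731
group by region: sum(cost), max(cost_plus_revenue):
        cost  cost_plus_revenue
region                         
North     67                641
South    160                731

160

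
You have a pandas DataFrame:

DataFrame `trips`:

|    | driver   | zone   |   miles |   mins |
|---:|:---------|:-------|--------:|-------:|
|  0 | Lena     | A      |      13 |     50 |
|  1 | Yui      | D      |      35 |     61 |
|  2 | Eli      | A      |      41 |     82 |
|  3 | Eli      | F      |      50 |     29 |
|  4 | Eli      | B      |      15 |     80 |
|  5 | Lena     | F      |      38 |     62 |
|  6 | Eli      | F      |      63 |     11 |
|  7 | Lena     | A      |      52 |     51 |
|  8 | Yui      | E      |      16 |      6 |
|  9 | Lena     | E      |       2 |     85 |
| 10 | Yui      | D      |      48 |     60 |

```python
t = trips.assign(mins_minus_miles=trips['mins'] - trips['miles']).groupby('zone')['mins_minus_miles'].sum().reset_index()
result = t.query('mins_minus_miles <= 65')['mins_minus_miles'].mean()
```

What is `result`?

18.0

add column mins_minus_miles = trips['mins'] - trips['miles']:
   driver zone  miles  mins  mins_minus_miles
0    Lena    A     13    50                37
1     Yui    D     35    61                26
2     Eli    A     41    82                41
3     Eli    F     50    29               -21
4     Eli    B     15    80                65
5    Lena    F     38    62                24
6     Eli    F     63    11               -52
7    Lena    A     52    51                -1
8     Yui    E     16     6               -10
9    Lena    E      2    85                83
10    Yui    D     48    60                12
group by zone, sum of mins_minus_miles:
zone
A    77
B    65
D    38
E    73
F   -49
Name: mins_minus_miles, dtype: int64
reset_index():
  zone  mins_minus_miles
0    A                77
1    B                65
2    D                38
3    E                73
4    F               -49
filter rows where mins_minus_miles <= 65:
  zone  mins_minus_miles
1    B                65
2    D                38
4    F               -49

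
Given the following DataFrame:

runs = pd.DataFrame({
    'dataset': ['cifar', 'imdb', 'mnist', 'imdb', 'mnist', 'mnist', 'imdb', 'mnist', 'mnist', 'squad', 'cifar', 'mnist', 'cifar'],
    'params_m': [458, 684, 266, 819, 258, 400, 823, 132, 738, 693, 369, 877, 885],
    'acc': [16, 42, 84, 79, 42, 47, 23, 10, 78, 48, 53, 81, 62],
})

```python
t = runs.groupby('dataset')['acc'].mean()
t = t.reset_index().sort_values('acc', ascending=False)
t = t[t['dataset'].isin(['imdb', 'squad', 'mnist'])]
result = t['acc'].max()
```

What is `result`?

57.0

group by dataset, mean of acc:
dataset
cifar    43.666667
imdb     48.000000
mnist    57.000000
squad    48.000000
Name: acc, dtype: float64
reset_index():
  dataset        acc
0   cifar  43.666667
1    imdb  48.000000
2   mnist  57.000000
3   squad  48.000000
sort by acc descending:
  dataset        acc
2   mnist  57.000000
1    imdb  48.000000
3   squad  48.000000
0   cifar  43.666667
filter rows where dataset in ['imdb', 'squad', 'mnist']:
  dataset   acc
2   mnist  57.0
1    imdb  48.0
3   squad  48.0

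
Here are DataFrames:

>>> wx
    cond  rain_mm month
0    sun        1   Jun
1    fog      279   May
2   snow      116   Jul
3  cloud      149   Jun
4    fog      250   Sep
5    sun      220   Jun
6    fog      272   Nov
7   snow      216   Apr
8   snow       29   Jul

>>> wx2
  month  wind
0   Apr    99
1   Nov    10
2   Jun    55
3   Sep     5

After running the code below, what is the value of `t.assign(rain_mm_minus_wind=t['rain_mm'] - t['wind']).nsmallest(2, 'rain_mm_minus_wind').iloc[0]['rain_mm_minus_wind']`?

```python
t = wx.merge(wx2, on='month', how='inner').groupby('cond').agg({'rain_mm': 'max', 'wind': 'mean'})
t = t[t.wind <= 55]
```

merge on 'month' (how='inner') → 6 rows:
    cond  rain_mm month  wind
0    sun        1   Jun    55
1  cloud      149   Jun    55
2    fog      250   Sep     5
3    sun      220   Jun    55
4    fog      272   Nov    10
5   snow      216   Apr    99
group by cond: max(rain_mm), mean(wind):
       rain_mm  wind
cond                
cloud      149  55.0
fog        272   7.5
snow       216  99.0
sun        220  55.0
filter rows where wind <= 55:
       rain_mm  wind
cond                
cloud      149  55.0
fog        272   7.5
sun        220  55.0
add column rain_mm_minus_wind = t['rain_mm'] - t['wind']:
       rain_mm  wind  rain_mm_minus_wind
cond                                    
cloud      149  55.0                94.0
fog        272   7.5               264.5
sun        220  55.0               165.0
take 2 rows with smallest rain_mm_minus_wind:
       rain_mm  wind  rain_mm_minus_wind
cond                                    
cloud      149  55.0                94.0
sun        220  55.0               165.0
Taking the value at position 0, column 'rain_mm_minus_wind' gives 94.0.

94.0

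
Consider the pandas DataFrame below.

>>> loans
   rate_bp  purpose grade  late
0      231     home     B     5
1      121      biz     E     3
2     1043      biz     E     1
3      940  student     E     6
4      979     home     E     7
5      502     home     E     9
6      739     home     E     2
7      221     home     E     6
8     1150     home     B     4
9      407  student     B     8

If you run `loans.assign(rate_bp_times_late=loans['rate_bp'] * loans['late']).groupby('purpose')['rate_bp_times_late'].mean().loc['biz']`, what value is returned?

703.0

add column rate_bp_times_late = loans['rate_bp'] * loans['late']:
   rate_bp  purpose grade  late  rate_bp_times_late
0      231     home     B     5                1155
1      121      biz     E     3                 363
2     1043      biz     E     1                1043
3      940  student     E     6                5640
4      979     home     E     7                6853
5      502     home     E     9                4518
6      739     home     E     2                1478
7      221     home     E     6                1326
8     1150     home     B     4                4600
9      407  student     B     8                3256
group by purpose, mean of rate_bp_times_late:
purpose
biz         703.000000
home       3321.666667
student    4448.000000
Name: rate_bp_times_late, dtype: float64
So loc['biz'] = 703.0.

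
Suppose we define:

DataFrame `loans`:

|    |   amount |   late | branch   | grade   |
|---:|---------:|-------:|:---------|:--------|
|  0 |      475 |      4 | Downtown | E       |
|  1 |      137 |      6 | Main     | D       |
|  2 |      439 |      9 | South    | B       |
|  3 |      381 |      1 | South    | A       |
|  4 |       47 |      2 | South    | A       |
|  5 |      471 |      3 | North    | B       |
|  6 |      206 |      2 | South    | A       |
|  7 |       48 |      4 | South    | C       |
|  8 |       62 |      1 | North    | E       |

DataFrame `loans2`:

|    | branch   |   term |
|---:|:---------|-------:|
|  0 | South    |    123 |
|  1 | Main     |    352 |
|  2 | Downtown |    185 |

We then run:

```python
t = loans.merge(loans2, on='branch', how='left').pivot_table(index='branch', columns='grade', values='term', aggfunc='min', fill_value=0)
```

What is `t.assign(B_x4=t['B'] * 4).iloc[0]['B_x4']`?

merge on 'branch' (how='left') → 9 rows:
   amount  late    branch grade   term
0     475     4  Downtown     E  185.0
1     137     6      Main     D  352.0
2     439     9     South     B  123.0
3     381     1     South     A  123.0
4      47     2     South     A  123.0
5     471     3     North     B    NaN
6     206     2     South     A  123.0
7      48     4     South     C  123.0
8      62     1     North     E    NaN
pivot: rows=branch, cols=grade, min(term):
grade         A      B      C      D      E
branch                                     
Downtown    0.0    0.0    0.0    0.0  185.0
Main        0.0    0.0    0.0  352.0    0.0
South     123.0  123.0  123.0    0.0    0.0
add column B_x4 = t['B'] * 4:
grade         A      B      C      D      E   B_x4
branch                                            
Downtown    0.0    0.0    0.0    0.0  185.0    0.0
Main        0.0    0.0    0.0  352.0    0.0    0.0
South     123.0  123.0  123.0    0.0    0.0  492.0
Then the value at position 0, column 'B_x4': 0.0

0.0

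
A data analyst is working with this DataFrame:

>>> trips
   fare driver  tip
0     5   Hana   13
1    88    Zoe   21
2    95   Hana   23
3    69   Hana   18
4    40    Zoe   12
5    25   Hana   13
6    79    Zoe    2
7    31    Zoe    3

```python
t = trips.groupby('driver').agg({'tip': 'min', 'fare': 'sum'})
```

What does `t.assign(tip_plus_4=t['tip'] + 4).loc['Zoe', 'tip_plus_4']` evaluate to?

6

group by driver: min(tip), sum(fare):
        tip  fare
driver           
Hana     13   194
Zoe       2   238
add column tip_plus_4 = t['tip'] + 4:
        tip  fare  tip_plus_4
driver                       
Hana     13   194          17
Zoe       2   238           6
Reading off the value at row 'Zoe', column 'tip_plus_4', we get 6.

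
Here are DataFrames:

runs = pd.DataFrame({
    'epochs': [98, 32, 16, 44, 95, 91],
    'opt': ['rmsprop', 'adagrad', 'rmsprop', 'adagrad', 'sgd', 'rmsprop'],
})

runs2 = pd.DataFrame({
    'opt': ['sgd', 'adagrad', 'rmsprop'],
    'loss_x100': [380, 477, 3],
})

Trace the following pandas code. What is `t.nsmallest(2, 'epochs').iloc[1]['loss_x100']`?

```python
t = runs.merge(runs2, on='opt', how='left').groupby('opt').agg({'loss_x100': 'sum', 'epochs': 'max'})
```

380

merge on 'opt' (how='left') → 6 rows:
   epochs      opt  loss_x100
0      98  rmsprop          3
1      32  adagrad        477
2      16  rmsprop          3
3      44  adagrad        477
4      95      sgd        380
5      91  rmsprop          3
group by opt: sum(loss_x100), max(epochs):
         loss_x100  epochs
opt                       
adagrad        954      44
rmsprop          9      98
sgd            380      95
take 2 rows with smallest epochs:
         loss_x100  epochs
opt                       
adagrad        954      44
sgd            380      95
value at position 1, column 'loss_x100' → 380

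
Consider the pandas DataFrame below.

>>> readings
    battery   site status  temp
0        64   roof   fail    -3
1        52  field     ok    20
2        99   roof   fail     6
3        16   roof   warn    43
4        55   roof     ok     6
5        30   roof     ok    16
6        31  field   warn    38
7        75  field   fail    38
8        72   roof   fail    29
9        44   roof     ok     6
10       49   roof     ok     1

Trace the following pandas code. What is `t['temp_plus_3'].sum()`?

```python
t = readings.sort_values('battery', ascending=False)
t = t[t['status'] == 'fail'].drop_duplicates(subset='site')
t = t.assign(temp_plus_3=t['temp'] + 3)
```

sort by battery descending:
    battery   site status  temp
2        99   roof   fail     6
7        75  field   fail    38
8        72   roof   fail    29
0        64   roof   fail    -3
4        55   roof     ok     6
1        52  field     ok    20
10       49   roof     ok     1
9        44   roof     ok     6
6        31  field   warn    38
5        30   roof     ok    16
3        16   roof   warn    43
filter rows where status == 'fail':
   battery   site status  temp
2       99   roof   fail     6
7       75  field   fail    38
8       72   roof   fail    29
0       64   roof   fail    -3
drop duplicate site (keep=first):
   battery   site status  temp
2       99   roof   fail     6
7       75  field   fail    38
add column temp_plus_3 = t['temp'] + 3:
   battery   site status  temp  temp_plus_3
2       99   roof   fail     6            9
7       75  field   fail    38           41
sum of column 'temp_plus_3' → 50

50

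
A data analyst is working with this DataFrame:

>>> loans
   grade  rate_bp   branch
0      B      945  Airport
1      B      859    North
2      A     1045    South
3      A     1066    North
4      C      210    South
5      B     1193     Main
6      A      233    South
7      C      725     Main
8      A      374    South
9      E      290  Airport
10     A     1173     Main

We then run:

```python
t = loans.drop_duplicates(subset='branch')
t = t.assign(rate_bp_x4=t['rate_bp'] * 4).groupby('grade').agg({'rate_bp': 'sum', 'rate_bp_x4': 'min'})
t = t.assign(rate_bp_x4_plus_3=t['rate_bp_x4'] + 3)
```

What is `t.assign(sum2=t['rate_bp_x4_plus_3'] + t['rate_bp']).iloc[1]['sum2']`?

6436

drop duplicate branch (keep=first):
  grade  rate_bp   branch
0     B      945  Airport
1     B      859    North
2     A     1045    South
5     B     1193     Main
add column rate_bp_x4 = t['rate_bp'] * 4:
  grade  rate_bp   branch  rate_bp_x4
0     B      945  Airport        3780
1     B      859    North        3436
2     A     1045    South        4180
5     B     1193     Main        4772
group by grade: sum(rate_bp), min(rate_bp_x4):
       rate_bp  rate_bp_x4
grade                     
A         1045        4180
B         2997        3436
add column rate_bp_x4_plus_3 = t['rate_bp_x4'] + 3:
       rate_bp  rate_bp_x4  rate_bp_x4_plus_3
grade                                        
A         1045        4180               4183
B         2997        3436               3439
add column sum2 = t['rate_bp_x4_plus_3'] + t['rate_bp']:
       rate_bp  rate_bp_x4  rate_bp_x4_plus_3  sum2
grade                                              
A         1045        4180               4183  5228
B         2997        3436               3439  6436
The value at position 1, column 'sum2' is 6436.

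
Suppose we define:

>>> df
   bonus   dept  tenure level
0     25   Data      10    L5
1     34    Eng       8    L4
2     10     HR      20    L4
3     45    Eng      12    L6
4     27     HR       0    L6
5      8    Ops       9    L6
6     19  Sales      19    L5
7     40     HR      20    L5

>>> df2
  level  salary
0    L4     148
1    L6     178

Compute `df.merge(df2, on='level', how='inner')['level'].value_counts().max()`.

3

merge on 'level' (how='inner') → 5 rows:
   bonus dept  tenure level  salary
0     34  Eng       8    L4     148
1     10   HR      20    L4     148
2     45  Eng      12    L6     178
3     27   HR       0    L6     178
4      8  Ops       9    L6     178
value_counts of level:
level
L6    3
L4    2
Name: count, dtype: int64
Reading off the max of the resulting series, we get 3.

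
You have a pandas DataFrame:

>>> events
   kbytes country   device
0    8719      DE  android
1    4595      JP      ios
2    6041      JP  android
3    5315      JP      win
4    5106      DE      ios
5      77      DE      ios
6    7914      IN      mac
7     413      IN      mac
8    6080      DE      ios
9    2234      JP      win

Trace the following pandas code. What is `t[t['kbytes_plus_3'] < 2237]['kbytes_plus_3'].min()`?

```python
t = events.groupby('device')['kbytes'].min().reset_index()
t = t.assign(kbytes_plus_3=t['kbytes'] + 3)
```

80

group by device, min of kbytes:
device
android    6041
ios          77
mac         413
win        2234
Name: kbytes, dtype: int64
reset_index():
    device  kbytes
0  android    6041
1      ios      77
2      mac     413
3      win    2234
add column kbytes_plus_3 = t['kbytes'] + 3:
    device  kbytes  kbytes_plus_3
0  android    6041           6044
1      ios      77             80
2      mac     413            416
3      win    2234           2237
filter rows where kbytes_plus_3 < 2237:
  device  kbytes  kbytes_plus_3
1    ios      77             80
2    mac     413            416
Then the min of column 'kbytes_plus_3': 80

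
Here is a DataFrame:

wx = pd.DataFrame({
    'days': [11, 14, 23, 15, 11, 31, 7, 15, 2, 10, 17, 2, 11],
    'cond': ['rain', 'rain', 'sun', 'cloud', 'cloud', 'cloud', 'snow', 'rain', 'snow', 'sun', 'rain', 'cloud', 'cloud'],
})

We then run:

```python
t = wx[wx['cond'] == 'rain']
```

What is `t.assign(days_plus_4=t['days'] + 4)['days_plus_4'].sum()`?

filter rows where cond == 'rain':
    days  cond
0     11  rain
1     14  rain
7     15  rain
10    17  rain
add column days_plus_4 = t['days'] + 4:
    days  cond  days_plus_4
0     11  rain           15
1     14  rain           18
7     15  rain           19
10    17  rain           21
Finally, sum of column 'days_plus_4' = 73.

73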